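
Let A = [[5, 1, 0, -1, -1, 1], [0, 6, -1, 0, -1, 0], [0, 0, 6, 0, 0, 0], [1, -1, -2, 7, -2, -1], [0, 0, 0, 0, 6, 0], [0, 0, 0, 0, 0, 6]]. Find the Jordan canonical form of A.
The characteristic polynomial is det(xI - A) = (x - 6)^6, so the eigenvalues are 6 (algebraic multiplicity 6).

For λ = 6: rank(A - 6I) = 3, rank((A - 6I)^2) = 1, rank((A - 6I)^3) = 0. The eigenspace has dimension 6 - 3 = 3, so there are 3 Jordan blocks; the rank sequence gives block sizes [3, 2, 1].

Assembling the blocks gives the Jordan form J above.

J = [[6, 1, 0, 0, 0, 0], [0, 6, 1, 0, 0, 0], [0, 0, 6, 0, 0, 0], [0, 0, 0, 6, 1, 0], [0, 0, 0, 0, 6, 0], [0, 0, 0, 0, 0, 6]]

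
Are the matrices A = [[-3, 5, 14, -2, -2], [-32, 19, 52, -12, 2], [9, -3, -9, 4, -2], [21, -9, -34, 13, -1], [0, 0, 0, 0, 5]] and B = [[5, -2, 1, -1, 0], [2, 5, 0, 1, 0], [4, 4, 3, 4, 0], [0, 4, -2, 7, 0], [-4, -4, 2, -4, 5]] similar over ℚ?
No.

Both have characteristic polynomial (x - 5)^5, but the minimal polynomial of A is (x - 5)^3 while the minimal polynomial of B is (x - 5)^2. The minimal polynomial is a similarity invariant, so A and B are not similar.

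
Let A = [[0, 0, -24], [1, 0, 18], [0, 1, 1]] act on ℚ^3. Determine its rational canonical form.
The invariant factors of A (the non-unit diagonal entries of the Smith normal form of xI - A over ℚ[x]) are (x - 4)(x^2 + 3x - 6), each dividing the next. The characteristic polynomial is their product, (x - 4)(x^2 + 3x - 6).

The rational canonical form is the block-diagonal matrix of companion matrices C(f_i):
R = [[0, 0, -24], [1, 0, 18], [0, 1, 1]].

Note the characteristic polynomial does not split into linear factors over ℚ, so A has no Jordan form over ℚ; the rational canonical form exists over any field.

R = [[0, 0, -24], [1, 0, 18], [0, 1, 1]]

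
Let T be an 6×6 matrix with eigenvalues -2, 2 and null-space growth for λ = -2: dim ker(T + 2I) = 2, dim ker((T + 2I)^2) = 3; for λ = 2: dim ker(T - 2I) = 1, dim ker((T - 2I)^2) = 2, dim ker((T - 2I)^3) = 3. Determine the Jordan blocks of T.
λ = -2: successive nullity increments [2, 1] count blocks of size ≥ k; block sizes are [2, 1].
λ = 2: successive nullity increments [1, 1, 1] count blocks of size ≥ k; block sizes are [3].

Jordan blocks: (-2, 2), (-2, 1), (2, 3)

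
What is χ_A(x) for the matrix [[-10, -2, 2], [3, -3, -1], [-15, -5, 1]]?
xI - A = [[x + 10, 2, -2], [-3, x + 3, 1], [15, 5, x - 1]].

Expanding det(xI - A) along the first row:
det(xI - A) = + (x + 10)·det([[x + 3, 1], [5, x - 1]]) - (2)·det([[-3, 1], [15, x - 1]]) + (-2)·det([[-3, x + 3], [15, 5]]).

Evaluating gives χ_A(x) = x^3 + 12x^2 + 48x + 64 = (x + 4)^3.

χ_A(x) = (x + 4)^3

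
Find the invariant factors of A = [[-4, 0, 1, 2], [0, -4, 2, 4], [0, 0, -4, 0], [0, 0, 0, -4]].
x + 4, x + 4, (x + 4)^2

The Jordan structure of A has elementary divisors (x + 4)^2, (x + 4), (x + 4). Arranging the block sizes at each eigenvalue in decreasing order and taking row products gives the invariant factors.

Invariant factors (smallest first, each dividing the next): x + 4, x + 4, (x + 4)^2.

Check: the last factor (x + 4)^2 is the minimal polynomial, and the product (x + 4)^4 is the characteristic polynomial.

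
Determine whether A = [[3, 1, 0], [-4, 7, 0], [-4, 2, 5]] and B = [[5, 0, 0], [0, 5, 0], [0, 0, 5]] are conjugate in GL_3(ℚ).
Both have characteristic polynomial (x - 5)^3, but the minimal polynomial of A is (x - 5)^2 while the minimal polynomial of B is x - 5. The minimal polynomial is a similarity invariant, so A and B are not similar.

No.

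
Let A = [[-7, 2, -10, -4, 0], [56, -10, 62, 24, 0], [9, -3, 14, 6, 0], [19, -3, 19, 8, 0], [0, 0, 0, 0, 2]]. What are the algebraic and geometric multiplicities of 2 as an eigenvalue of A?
The characteristic polynomial is (x - 2)^4(x + 1), so the factor x - 2 appears with exponent 4: the algebraic multiplicity is 4.

rank(A - 2I) = 3, so the eigenspace has dimension 5 - 3 = 2: the geometric multiplicity is 2.

Since 2 < 4, A is not diagonalizable.

algebraic multiplicity 4, geometric multiplicity 2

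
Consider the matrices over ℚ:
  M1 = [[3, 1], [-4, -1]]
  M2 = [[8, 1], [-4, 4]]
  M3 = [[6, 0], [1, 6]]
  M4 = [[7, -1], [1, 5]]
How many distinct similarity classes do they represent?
Characteristic polynomials: χ_{M1} = (x - 1)^2, χ_{M2} = (x - 6)^2, χ_{M3} = (x - 6)^2, χ_{M4} = (x - 6)^2.

{M1}: invariant factors (x - 1)^2.

{M2, M3, M4}: invariant factors (x - 6)^2.

Matrices are similar if and only if their invariant-factor lists agree; the partition into similarity classes is {M1}, {M2, M3, M4}.

2 classes: {M1}, {M2, M3, M4}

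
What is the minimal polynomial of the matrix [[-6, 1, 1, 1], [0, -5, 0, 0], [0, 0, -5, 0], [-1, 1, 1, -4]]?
The characteristic polynomial factors as (x + 5)^4. The minimal polynomial is ∏(x - λ)^{k_λ} where k_λ is the size of the largest Jordan block at λ.

For λ = -5: rank(A + 5I) = 1, and the largest Jordan block has size 2 (the smallest k with rank((A + 5I)^k) = rank((A + 5I)^(k+1))).

So m_A(x) = (x + 5)^2.

m_A(x) = (x + 5)^2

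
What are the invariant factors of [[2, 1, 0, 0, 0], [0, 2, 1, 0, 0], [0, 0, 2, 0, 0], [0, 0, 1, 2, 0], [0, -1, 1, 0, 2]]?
The Jordan structure of A has elementary divisors (x - 2)^3, (x - 2), (x - 2). Arranging the block sizes at each eigenvalue in decreasing order and taking row products gives the invariant factors.

Invariant factors (smallest first, each dividing the next): x - 2, x - 2, (x - 2)^3.

Check: the last factor (x - 2)^3 is the minimal polynomial, and the product (x - 2)^5 is the characteristic polynomial.

x - 2, x - 2, (x - 2)^3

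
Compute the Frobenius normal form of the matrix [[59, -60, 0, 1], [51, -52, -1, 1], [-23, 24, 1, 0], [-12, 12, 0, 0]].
R = [[0, 0, 0, -12], [1, 0, 0, 28], [0, 1, 0, -23], [0, 0, 1, 8]]

The invariant factors of A (the non-unit diagonal entries of the Smith normal form of xI - A over ℚ[x]) are (x - 3)(x - 2)^2(x - 1), each dividing the next. The characteristic polynomial is their product, (x - 3)(x - 2)^2(x - 1).

The rational canonical form is the block-diagonal matrix of companion matrices C(f_i):
R = [[0, 0, 0, -12], [1, 0, 0, 28], [0, 1, 0, -23], [0, 0, 1, 8]].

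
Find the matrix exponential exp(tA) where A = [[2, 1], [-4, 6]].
A has Jordan form J = [[4, 1], [0, 4]] with A = PJP^{-1}, so e^{tA} = P e^{tJ} P^{-1}.

For a Jordan block J_k(λ), e^{tJ_k(λ)} = e^{λt} · (I + tN + t^2 N^2/2! + ... + t^{k-1} N^{k-1}/(k-1)!) where N is the nilpotent superdiagonal part.

Assembling the blocks and conjugating back gives the entries of e^{tA} as shown above.

e^{tA} = [[(1 - 2*t)*e^{4*t}, t*e^{4*t}], [-4*t*e^{4*t}, (2*t + 1)*e^{4*t}]]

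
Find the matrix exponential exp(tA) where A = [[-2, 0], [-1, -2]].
e^{tA} = [[e^{-2*t}, 0], [-t*e^{-2*t}, e^{-2*t}]]

A has Jordan form J = [[-2, 1], [0, -2]] with A = PJP^{-1}, so e^{tA} = P e^{tJ} P^{-1}.

For a Jordan block J_k(λ), e^{tJ_k(λ)} = e^{λt} · (I + tN + t^2 N^2/2! + ... + t^{k-1} N^{k-1}/(k-1)!) where N is the nilpotent superdiagonal part.

Assembling the blocks and conjugating back gives the entries of e^{tA} as shown above.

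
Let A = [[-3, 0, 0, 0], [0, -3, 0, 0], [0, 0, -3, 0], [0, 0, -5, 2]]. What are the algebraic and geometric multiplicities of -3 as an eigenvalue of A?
The characteristic polynomial is (x - 2)(x + 3)^3, so the factor x + 3 appears with exponent 3: the algebraic multiplicity is 3.

rank(A + 3I) = 1, so the eigenspace has dimension 4 - 1 = 3: the geometric multiplicity is 3.

algebraic multiplicity 3, geometric multiplicity 3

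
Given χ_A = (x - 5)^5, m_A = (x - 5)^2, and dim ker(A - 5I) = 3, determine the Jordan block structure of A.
Jordan blocks: (5, 2), (5, 2), (5, 1)

λ = 5: algebraic multiplicity 5 (exponent in χ_A), largest block size 2 (exponent in m_A), 3 blocks (geometric multiplicity). These force block sizes [2, 2, 1].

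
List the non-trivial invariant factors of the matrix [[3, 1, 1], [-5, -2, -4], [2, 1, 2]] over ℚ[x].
The Jordan structure of A has elementary divisors (x - 1)^3. Arranging the block sizes at each eigenvalue in decreasing order and taking row products gives the invariant factors.

Invariant factors (smallest first, each dividing the next): (x - 1)^3.

Check: the last factor (x - 1)^3 is the minimal polynomial, and the product (x - 1)^3 is the characteristic polynomial.

(x - 1)^3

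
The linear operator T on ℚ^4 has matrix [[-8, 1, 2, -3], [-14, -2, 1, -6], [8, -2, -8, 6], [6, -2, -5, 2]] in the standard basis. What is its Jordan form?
The characteristic polynomial is det(xI - A) = (x + 4)^4, so the eigenvalues are -4 (algebraic multiplicity 4).

For λ = -4: rank(A + 4I) = 2, rank((A + 4I)^2) = 0. The eigenspace has dimension 4 - 2 = 2, so there are 2 Jordan blocks; the rank sequence gives block sizes [2, 2].

Assembling the blocks gives the Jordan form J above.

J = [[-4, 1, 0, 0], [0, -4, 0, 0], [0, 0, -4, 1], [0, 0, 0, -4]]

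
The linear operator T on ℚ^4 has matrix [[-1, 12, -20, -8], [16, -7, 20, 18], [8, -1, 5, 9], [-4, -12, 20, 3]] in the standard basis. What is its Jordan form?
The characteristic polynomial is det(xI - A) = (x - 5)^2(x + 5)^2, so the eigenvalues are -5 (algebraic multiplicity 2), 5 (algebraic multiplicity 2).

For λ = -5: rank(A + 5I) = 2. The eigenspace has dimension 4 - 2 = 2, so there are 2 Jordan blocks; the rank sequence gives block sizes [1, 1].

For λ = 5: rank(A - 5I) = 3, rank((A - 5I)^2) = 2. The eigenspace has dimension 4 - 3 = 1, so there is 1 Jordan block; the rank sequence gives block sizes [2].

Assembling the blocks gives the Jordan form J above.

J = [[-5, 0, 0, 0], [0, -5, 0, 0], [0, 0, 5, 1], [0, 0, 0, 5]]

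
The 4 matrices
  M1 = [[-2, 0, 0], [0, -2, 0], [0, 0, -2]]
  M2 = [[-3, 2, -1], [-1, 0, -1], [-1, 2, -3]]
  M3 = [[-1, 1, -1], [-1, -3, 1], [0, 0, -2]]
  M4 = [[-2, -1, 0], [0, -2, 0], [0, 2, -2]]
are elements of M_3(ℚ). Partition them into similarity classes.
Characteristic polynomials: χ_{M1} = (x + 2)^3, χ_{M2} = (x + 2)^3, χ_{M3} = (x + 2)^3, χ_{M4} = (x + 2)^3.

{M1}: invariant factors x + 2, x + 2, x + 2.

{M2, M3, M4}: invariant factors x + 2, (x + 2)^2.

Matrices are similar if and only if their invariant-factor lists agree; the partition into similarity classes is {M1}, {M2, M3, M4}.

2 classes: {M1}, {M2, M3, M4}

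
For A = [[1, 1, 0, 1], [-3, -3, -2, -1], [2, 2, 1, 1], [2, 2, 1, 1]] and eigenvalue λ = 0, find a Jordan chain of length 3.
v_1 = [[0, 0, -1, 0]]^T, v_2 = [[0, 2, -1, -1]]^T, v_3 = [[1, -3, 2, 2]]^T

We seek v_1 ∈ ker(A^3) \ ker(A^2), then set v_{i+1} = A v_i.

One such chain is v_1 = [[0, 0, -1, 0]]^T, v_2 = [[0, 2, -1, -1]]^T, v_3 = [[1, -3, 2, 2]]^T. Check: A v_3 = [[0, 0, 0, 0]]^T = 0.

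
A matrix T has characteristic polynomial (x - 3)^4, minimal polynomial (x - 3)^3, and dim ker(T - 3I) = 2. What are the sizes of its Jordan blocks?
Jordan blocks: (3, 3), (3, 1)

λ = 3: algebraic multiplicity 4 (exponent in χ_T), largest block size 3 (exponent in m_T), 2 blocks (geometric multiplicity). These force block sizes [3, 1].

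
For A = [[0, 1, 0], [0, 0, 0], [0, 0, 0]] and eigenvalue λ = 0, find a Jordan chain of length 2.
v_1 = [[0, 1, -1]]^T, v_2 = [[1, 0, 0]]^T

We seek v_1 ∈ ker(A^2) \ ker(A), then set v_{i+1} = A v_i.

One such chain is v_1 = [[0, 1, -1]]^T, v_2 = [[1, 0, 0]]^T. Check: A v_2 = [[0, 0, 0]]^T = 0.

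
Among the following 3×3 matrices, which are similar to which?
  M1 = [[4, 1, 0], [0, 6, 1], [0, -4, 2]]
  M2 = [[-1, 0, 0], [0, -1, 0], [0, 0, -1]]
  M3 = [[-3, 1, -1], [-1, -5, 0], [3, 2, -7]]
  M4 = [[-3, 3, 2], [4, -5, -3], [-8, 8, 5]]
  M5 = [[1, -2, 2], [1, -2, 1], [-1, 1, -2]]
5 classes: {M1}, {M2}, {M3}, {M4}, {M5}

Characteristic polynomials: χ_{M1} = (x - 4)^3, χ_{M2} = (x + 1)^3, χ_{M3} = (x + 5)^3, χ_{M4} = (x + 1)^3, χ_{M5} = (x + 1)^3.

{M1}: invariant factors (x - 4)^3.

{M2}: invariant factors x + 1, x + 1, x + 1.

{M3}: invariant factors (x + 5)^3.

{M4}: invariant factors (x + 1)^3.

{M5}: invariant factors x + 1, (x + 1)^2.

Matrices are similar if and only if their invariant-factor lists agree; the partition into similarity classes is {M1}, {M2}, {M3}, {M4}, {M5}.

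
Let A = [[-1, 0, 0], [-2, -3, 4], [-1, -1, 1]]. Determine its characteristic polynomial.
χ_A(x) = (x + 1)^3

xI - A = [[x + 1, 0, 0], [2, x + 3, -4], [1, 1, x - 1]].

Expanding det(xI - A) along the first row:
det(xI - A) = + (x + 1)·det([[x + 3, -4], [1, x - 1]]) - (0)·det([[2, -4], [1, x - 1]]) + (0)·det([[2, x + 3], [1, 1]]).

Evaluating gives χ_A(x) = x^3 + 3x^2 + 3x + 1 = (x + 1)^3.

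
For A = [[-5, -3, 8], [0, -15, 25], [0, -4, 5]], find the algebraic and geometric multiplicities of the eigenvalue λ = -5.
The characteristic polynomial is (x + 5)^3, so the factor x + 5 appears with exponent 3: the algebraic multiplicity is 3.

rank(A + 5I) = 2, so the eigenspace has dimension 3 - 2 = 1: the geometric multiplicity is 1.

Since 1 < 3, A is not diagonalizable.

algebraic multiplicity 3, geometric multiplicity 1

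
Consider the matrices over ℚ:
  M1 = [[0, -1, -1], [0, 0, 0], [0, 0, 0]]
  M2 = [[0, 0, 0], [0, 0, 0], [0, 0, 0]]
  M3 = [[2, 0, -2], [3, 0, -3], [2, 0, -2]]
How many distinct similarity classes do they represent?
Characteristic polynomials: χ_{M1} = x^3, χ_{M2} = x^3, χ_{M3} = x^3.

{M1, M3}: invariant factors x, x^2.

{M2}: invariant factors x, x, x.

Matrices are similar if and only if their invariant-factor lists agree; the partition into similarity classes is {M1, M3}, {M2}.

2 classes: {M1, M3}, {M2}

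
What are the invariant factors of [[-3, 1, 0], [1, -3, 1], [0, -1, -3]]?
The Jordan structure of A has elementary divisors (x + 3)^3. Arranging the block sizes at each eigenvalue in decreasing order and taking row products gives the invariant factors.

Invariant factors (smallest first, each dividing the next): (x + 3)^3.

Check: the last factor (x + 3)^3 is the minimal polynomial, and the product (x + 3)^3 is the characteristic polynomial.

(x + 3)^3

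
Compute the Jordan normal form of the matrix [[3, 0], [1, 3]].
The characteristic polynomial is det(xI - A) = (x - 3)^2, so the eigenvalues are 3 (algebraic multiplicity 2).

For λ = 3: rank(A - 3I) = 1, rank((A - 3I)^2) = 0. The eigenspace has dimension 2 - 1 = 1, so there is 1 Jordan block; the rank sequence gives block sizes [2].

Assembling the blocks gives the Jordan form J above.

J = [[3, 1], [0, 3]]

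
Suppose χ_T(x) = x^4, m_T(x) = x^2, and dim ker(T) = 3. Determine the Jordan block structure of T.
Jordan blocks: (0, 2), (0, 1), (0, 1)

λ = 0: algebraic multiplicity 4 (exponent in χ_T), largest block size 2 (exponent in m_T), 3 blocks (geometric multiplicity). These force block sizes [2, 1, 1].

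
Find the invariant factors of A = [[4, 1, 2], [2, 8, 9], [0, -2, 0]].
The Jordan structure of A has elementary divisors (x - 4)^3. Arranging the block sizes at each eigenvalue in decreasing order and taking row products gives the invariant factors.

Invariant factors (smallest first, each dividing the next): (x - 4)^3.

Check: the last factor (x - 4)^3 is the minimal polynomial, and the product (x - 4)^3 is the characteristic polynomial.

(x - 4)^3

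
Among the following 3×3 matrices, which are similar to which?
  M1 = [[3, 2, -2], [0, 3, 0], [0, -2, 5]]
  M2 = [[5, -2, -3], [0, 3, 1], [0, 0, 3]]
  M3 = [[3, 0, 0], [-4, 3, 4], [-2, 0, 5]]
Characteristic polynomials: χ_{M1} = (x - 5)(x - 3)^2, χ_{M2} = (x - 5)(x - 3)^2, χ_{M3} = (x - 5)(x - 3)^2.

{M1, M3}: invariant factors x - 3, (x - 5)(x - 3).

{M2}: invariant factors (x - 5)(x - 3)^2.

Matrices are similar if and only if their invariant-factor lists agree; the partition into similarity classes is {M1, M3}, {M2}.

2 classes: {M1, M3}, {M2}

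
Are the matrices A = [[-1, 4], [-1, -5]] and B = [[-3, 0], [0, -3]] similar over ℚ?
Both have characteristic polynomial (x + 3)^2, but the minimal polynomial of A is (x + 3)^2 while the minimal polynomial of B is x + 3. The minimal polynomial is a similarity invariant, so A and B are not similar.

No.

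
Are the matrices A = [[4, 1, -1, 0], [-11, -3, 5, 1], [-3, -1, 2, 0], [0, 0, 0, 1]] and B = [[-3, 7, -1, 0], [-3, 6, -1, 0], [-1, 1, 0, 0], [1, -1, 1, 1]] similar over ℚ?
Yes.

Two matrices over a field are similar if and only if they have the same invariant factors.

Both A and B have characteristic polynomial (x - 1)^4 and minimal polynomial (x - 1)^3. Computing further, both have invariant factors x - 1, (x - 1)^3. Hence A and B are similar.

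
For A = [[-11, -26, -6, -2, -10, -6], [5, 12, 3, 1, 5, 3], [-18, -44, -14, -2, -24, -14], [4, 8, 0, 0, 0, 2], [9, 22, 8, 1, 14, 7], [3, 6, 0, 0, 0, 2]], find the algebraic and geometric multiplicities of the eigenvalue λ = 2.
The characteristic polynomial is x^3(x - 2)^2(x + 1), so the factor x - 2 appears with exponent 2: the algebraic multiplicity is 2.

rank(A - 2I) = 4, so the eigenspace has dimension 6 - 4 = 2: the geometric multiplicity is 2.

algebraic multiplicity 2, geometric multiplicity 2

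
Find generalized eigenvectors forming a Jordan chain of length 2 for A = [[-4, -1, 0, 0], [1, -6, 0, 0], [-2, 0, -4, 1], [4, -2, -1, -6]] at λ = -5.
v_1 = [[0, 1, 0, 0]]^T, v_2 = [[-1, -1, 0, -2]]^T

We seek v_1 ∈ ker((A + 5I)^2) \ ker(A + 5I), then set v_{i+1} = (A + 5I) v_i.

One such chain is v_1 = [[0, 1, 0, 0]]^T, v_2 = [[-1, -1, 0, -2]]^T. Check: (A + 5I) v_2 = [[0, 0, 0, 0]]^T = 0.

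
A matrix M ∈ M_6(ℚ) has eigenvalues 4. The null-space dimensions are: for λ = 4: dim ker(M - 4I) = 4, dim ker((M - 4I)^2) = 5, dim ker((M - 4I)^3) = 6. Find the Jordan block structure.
Jordan blocks: (4, 3), (4, 1), (4, 1), (4, 1)

λ = 4: successive nullity increments [4, 1, 1] count blocks of size ≥ k; block sizes are [3, 1, 1, 1].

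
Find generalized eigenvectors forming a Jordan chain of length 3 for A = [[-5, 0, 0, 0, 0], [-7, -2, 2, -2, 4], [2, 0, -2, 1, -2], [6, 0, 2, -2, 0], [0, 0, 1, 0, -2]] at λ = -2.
v_1 = [[0, 0, 0, 1, 0]]^T, v_2 = [[0, -2, 1, 0, 0]]^T, v_3 = [[0, 2, 0, 2, 1]]^T

We seek v_1 ∈ ker((A + 2I)^3) \ ker((A + 2I)^2), then set v_{i+1} = (A + 2I) v_i.

One such chain is v_1 = [[0, 0, 0, 1, 0]]^T, v_2 = [[0, -2, 1, 0, 0]]^T, v_3 = [[0, 2, 0, 2, 1]]^T. Check: (A + 2I) v_3 = [[0, 0, 0, 0, 0]]^T = 0.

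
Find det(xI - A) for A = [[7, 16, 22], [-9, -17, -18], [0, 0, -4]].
χ_A(x) = (x + 4)(x + 5)^2

xI - A = [[x - 7, -16, -22], [9, x + 17, 18], [0, 0, x + 4]].

Expanding det(xI - A) along the first row:
det(xI - A) = + (x - 7)·det([[x + 17, 18], [0, x + 4]]) - (-16)·det([[9, 18], [0, x + 4]]) + (-22)·det([[9, x + 17], [0, 0]]).

Evaluating gives χ_A(x) = x^3 + 14x^2 + 65x + 100 = (x + 4)(x + 5)^2.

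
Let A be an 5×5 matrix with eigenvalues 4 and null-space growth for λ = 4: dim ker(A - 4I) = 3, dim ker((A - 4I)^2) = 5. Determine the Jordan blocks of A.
λ = 4: successive nullity increments [3, 2] count blocks of size ≥ k; block sizes are [2, 2, 1].

Jordan blocks: (4, 2), (4, 2), (4, 1)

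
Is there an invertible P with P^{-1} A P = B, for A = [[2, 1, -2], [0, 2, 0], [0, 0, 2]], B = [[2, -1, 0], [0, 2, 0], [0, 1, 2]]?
Two matrices over a field are similar if and only if they have the same invariant factors.

Both A and B have characteristic polynomial (x - 2)^3 and minimal polynomial (x - 2)^2. Computing further, both have invariant factors x - 2, (x - 2)^2. Hence A and B are similar.

Yes.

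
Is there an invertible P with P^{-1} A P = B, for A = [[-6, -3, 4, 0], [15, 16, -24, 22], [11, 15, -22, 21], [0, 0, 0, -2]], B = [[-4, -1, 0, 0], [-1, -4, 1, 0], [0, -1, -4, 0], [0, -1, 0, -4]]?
No.

trace(A) = -14 but trace(B) = -16. The trace is a similarity invariant, so A and B are not similar.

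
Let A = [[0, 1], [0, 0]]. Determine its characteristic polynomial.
xI - A = [[x, -1], [0, x]].

Expanding det(xI - A) along the first row:
det(xI - A) = + (x)·det([[x]]) - (-1)·det([[0]]).

Evaluating gives χ_A(x) = x^2.

χ_A(x) = x^2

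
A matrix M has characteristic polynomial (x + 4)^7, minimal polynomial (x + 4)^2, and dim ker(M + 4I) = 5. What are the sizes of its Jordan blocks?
Jordan blocks: (-4, 2), (-4, 2), (-4, 1), (-4, 1), (-4, 1)

λ = -4: algebraic multiplicity 7 (exponent in χ_M), largest block size 2 (exponent in m_M), 5 blocks (geometric multiplicity). These force block sizes [2, 2, 1, 1, 1].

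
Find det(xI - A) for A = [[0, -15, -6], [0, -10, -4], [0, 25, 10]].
χ_A(x) = x^3

xI - A = [[x, 15, 6], [0, x + 10, 4], [0, -25, x - 10]].

Expanding det(xI - A) along the first row:
det(xI - A) = + (x)·det([[x + 10, 4], [-25, x - 10]]) - (15)·det([[0, 4], [0, x - 10]]) + (6)·det([[0, x + 10], [0, -25]]).

Evaluating gives χ_A(x) = x^3.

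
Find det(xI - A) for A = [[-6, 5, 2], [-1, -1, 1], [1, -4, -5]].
xI - A = [[x + 6, -5, -2], [1, x + 1, -1], [-1, 4, x + 5]].

Expanding det(xI - A) along the first row:
det(xI - A) = + (x + 6)·det([[x + 1, -1], [4, x + 5]]) - (-5)·det([[1, -1], [-1, x + 5]]) + (-2)·det([[1, x + 1], [-1, 4]]).

Evaluating gives χ_A(x) = x^3 + 12x^2 + 48x + 64 = (x + 4)^3.

χ_A(x) = (x + 4)^3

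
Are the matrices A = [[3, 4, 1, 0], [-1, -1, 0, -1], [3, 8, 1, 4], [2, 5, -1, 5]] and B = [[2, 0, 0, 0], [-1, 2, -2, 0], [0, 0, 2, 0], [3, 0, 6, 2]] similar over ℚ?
No.

Both have characteristic polynomial (x - 2)^4 and minimal polynomial (x - 2)^2. But rank(A - 2I) = 2 for A while rank(B - 2I) = 1 for B, so the number of Jordan blocks at λ = 2 differs. A and B are not similar.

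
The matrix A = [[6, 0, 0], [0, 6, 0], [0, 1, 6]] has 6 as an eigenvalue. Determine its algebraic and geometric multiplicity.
algebraic multiplicity 3, geometric multiplicity 2

The characteristic polynomial is (x - 6)^3, so the factor x - 6 appears with exponent 3: the algebraic multiplicity is 3.

rank(A - 6I) = 1, so the eigenspace has dimension 3 - 1 = 2: the geometric multiplicity is 2.

Since 2 < 3, A is not diagonalizable.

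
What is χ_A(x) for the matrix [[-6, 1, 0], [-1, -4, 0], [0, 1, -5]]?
xI - A = [[x + 6, -1, 0], [1, x + 4, 0], [0, -1, x + 5]].

Expanding det(xI - A) along the first row:
det(xI - A) = + (x + 6)·det([[x + 4, 0], [-1, x + 5]]) - (-1)·det([[1, 0], [0, x + 5]]) + (0)·det([[1, x + 4], [0, -1]]).

Evaluating gives χ_A(x) = x^3 + 15x^2 + 75x + 125 = (x + 5)^3.

χ_A(x) = (x + 5)^3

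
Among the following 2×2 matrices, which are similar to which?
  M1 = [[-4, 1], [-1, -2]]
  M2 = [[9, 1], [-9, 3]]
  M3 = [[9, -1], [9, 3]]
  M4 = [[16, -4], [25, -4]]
Characteristic polynomials: χ_{M1} = (x + 3)^2, χ_{M2} = (x - 6)^2, χ_{M3} = (x - 6)^2, χ_{M4} = (x - 6)^2.

{M1}: invariant factors (x + 3)^2.

{M2, M3, M4}: invariant factors (x - 6)^2.

Matrices are similar if and only if their invariant-factor lists agree; the partition into similarity classes is {M1}, {M2, M3, M4}.

2 classes: {M1}, {M2, M3, M4}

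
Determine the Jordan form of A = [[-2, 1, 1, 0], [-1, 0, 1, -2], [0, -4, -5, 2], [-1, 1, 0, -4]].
The characteristic polynomial is det(xI - A) = (x + 2)(x + 3)^3, so the eigenvalues are -3 (algebraic multiplicity 3), -2 (algebraic multiplicity 1).

For λ = -3: rank(A + 3I) = 2, rank((A + 3I)^2) = 1. The eigenspace has dimension 4 - 2 = 2, so there are 2 Jordan blocks; the rank sequence gives block sizes [2, 1].

For λ = -2: algebraic multiplicity 1 gives one 1×1 block.

Assembling the blocks gives the Jordan form J above.

J = [[-3, 1, 0, 0], [0, -3, 0, 0], [0, 0, -3, 0], [0, 0, 0, -2]]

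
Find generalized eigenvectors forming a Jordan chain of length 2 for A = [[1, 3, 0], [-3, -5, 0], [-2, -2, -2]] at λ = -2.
v_1 = [[-3, 2, 2]]^T, v_2 = [[-3, 3, 2]]^T

We seek v_1 ∈ ker((A + 2I)^2) \ ker(A + 2I), then set v_{i+1} = (A + 2I) v_i.

One such chain is v_1 = [[-3, 2, 2]]^T, v_2 = [[-3, 3, 2]]^T. Check: (A + 2I) v_2 = [[0, 0, 0]]^T = 0.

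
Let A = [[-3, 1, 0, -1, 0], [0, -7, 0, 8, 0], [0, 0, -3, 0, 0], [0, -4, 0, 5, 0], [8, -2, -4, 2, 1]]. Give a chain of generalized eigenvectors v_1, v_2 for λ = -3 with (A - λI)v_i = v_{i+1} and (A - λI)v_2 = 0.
We seek v_1 ∈ ker((A + 3I)^2) \ ker(A + 3I), then set v_{i+1} = (A + 3I) v_i.

One such chain is v_1 = [[0, 2, 0, 1, 0]]^T, v_2 = [[1, 0, 0, 0, -2]]^T. Check: (A + 3I) v_2 = [[0, 0, 0, 0, 0]]^T = 0.

v_1 = [[0, 2, 0, 1, 0]]^T, v_2 = [[1, 0, 0, 0, -2]]^T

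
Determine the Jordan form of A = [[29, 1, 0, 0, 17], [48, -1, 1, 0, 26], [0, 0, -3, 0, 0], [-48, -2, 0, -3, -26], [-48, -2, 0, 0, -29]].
J = [[-3, 1, 0, 0, 0], [0, -3, 1, 0, 0], [0, 0, -3, 0, 0], [0, 0, 0, -3, 0], [0, 0, 0, 0, 5]]

The characteristic polynomial is det(xI - A) = (x - 5)(x + 3)^4, so the eigenvalues are -3 (algebraic multiplicity 4), 5 (algebraic multiplicity 1).

For λ = -3: rank(A + 3I) = 3, rank((A + 3I)^2) = 2, rank((A + 3I)^3) = 1. The eigenspace has dimension 5 - 3 = 2, so there are 2 Jordan blocks; the rank sequence gives block sizes [3, 1].

For λ = 5: algebraic multiplicity 1 gives one 1×1 block.

Assembling the blocks gives the Jordan form J above.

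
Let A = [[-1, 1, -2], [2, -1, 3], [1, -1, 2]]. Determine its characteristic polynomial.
xI - A = [[x + 1, -1, 2], [-2, x + 1, -3], [-1, 1, x - 2]].

Expanding det(xI - A) along the first row:
det(xI - A) = + (x + 1)·det([[x + 1, -3], [1, x - 2]]) - (-1)·det([[-2, -3], [-1, x - 2]]) + (2)·det([[-2, x + 1], [-1, 1]]).

Evaluating gives χ_A(x) = x^3.

χ_A(x) = x^3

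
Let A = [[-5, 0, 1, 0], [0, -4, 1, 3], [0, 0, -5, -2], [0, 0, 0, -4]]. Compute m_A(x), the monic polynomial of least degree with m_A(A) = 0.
m_A(x) = (x + 4)^2(x + 5)^2

The characteristic polynomial factors as (x + 4)^2(x + 5)^2. The minimal polynomial is ∏(x - λ)^{k_λ} where k_λ is the size of the largest Jordan block at λ.

For λ = -5: rank(A + 5I) = 3, and the largest Jordan block has size 2 (the smallest k with rank((A + 5I)^k) = rank((A + 5I)^(k+1))).
For λ = -4: rank(A + 4I) = 3, and the largest Jordan block has size 2 (the smallest k with rank((A + 4I)^k) = rank((A + 4I)^(k+1))).

So m_A(x) = (x + 4)^2(x + 5)^2.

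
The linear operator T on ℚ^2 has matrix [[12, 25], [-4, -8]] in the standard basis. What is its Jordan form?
J = [[2, 1], [0, 2]]

The characteristic polynomial is det(xI - A) = (x - 2)^2, so the eigenvalues are 2 (algebraic multiplicity 2).

For λ = 2: rank(A - 2I) = 1, rank((A - 2I)^2) = 0. The eigenspace has dimension 2 - 1 = 1, so there is 1 Jordan block; the rank sequence gives block sizes [2].

Assembling the blocks gives the Jordan form J above.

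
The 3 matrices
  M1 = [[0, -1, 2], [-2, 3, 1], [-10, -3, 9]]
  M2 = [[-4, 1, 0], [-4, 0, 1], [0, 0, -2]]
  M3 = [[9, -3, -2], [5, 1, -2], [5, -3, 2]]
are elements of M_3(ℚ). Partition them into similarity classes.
Characteristic polynomials: χ_{M1} = (x - 4)^3, χ_{M2} = (x + 2)^3, χ_{M3} = (x - 4)^3.

{M1}: invariant factors (x - 4)^3.

{M2}: invariant factors (x + 2)^3.

{M3}: invariant factors x - 4, (x - 4)^2.

Matrices are similar if and only if their invariant-factor lists agree; the partition into similarity classes is {M1}, {M2}, {M3}.

3 classes: {M1}, {M2}, {M3}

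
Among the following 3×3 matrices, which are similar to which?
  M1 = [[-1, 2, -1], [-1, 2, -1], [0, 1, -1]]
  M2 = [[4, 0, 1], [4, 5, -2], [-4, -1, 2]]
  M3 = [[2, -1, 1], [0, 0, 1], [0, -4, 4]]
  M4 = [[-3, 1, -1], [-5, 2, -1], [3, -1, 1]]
Characteristic polynomials: χ_{M1} = x^3, χ_{M2} = (x - 4)^2(x - 3), χ_{M3} = (x - 2)^3, χ_{M4} = x^3.

{M1, M4}: invariant factors x^3.

{M2}: invariant factors (x - 4)^2(x - 3).

{M3}: invariant factors (x - 2)^3.

Matrices are similar if and only if their invariant-factor lists agree; the partition into similarity classes is {M1, M4}, {M2}, {M3}.

3 classes: {M1, M4}, {M2}, {M3}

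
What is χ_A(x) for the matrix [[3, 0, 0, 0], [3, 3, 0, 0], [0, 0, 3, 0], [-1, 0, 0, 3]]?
χ_A(x) = (x - 3)^4

xI - A = [[x - 3, 0, 0, 0], [-3, x - 3, 0, 0], [0, 0, x - 3, 0], [1, 0, 0, x - 3]].

Expanding det(xI - A) along the first row:
det(xI - A) = + (x - 3)·det([[x - 3, 0, 0], [0, x - 3, 0], [0, 0, x - 3]]) - (0)·det([[-3, 0, 0], [0, x - 3, 0], [1, 0, x - 3]]) + (0)·det([[-3, x - 3, 0], [0, 0, 0], [1, 0, x - 3]]) - (0)·det([[-3, x - 3, 0], [0, 0, x - 3], [1, 0, 0]]).

Evaluating gives χ_A(x) = x^4 - 12x^3 + 54x^2 - 108x + 81 = (x - 3)^4.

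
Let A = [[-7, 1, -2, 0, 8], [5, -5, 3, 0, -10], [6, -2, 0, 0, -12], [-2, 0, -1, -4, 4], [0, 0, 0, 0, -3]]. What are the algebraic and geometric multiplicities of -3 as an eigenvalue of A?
algebraic multiplicity 1, geometric multiplicity 1

The characteristic polynomial is (x + 3)(x + 4)^4, so the factor x + 3 appears with exponent 1: the algebraic multiplicity is 1.

rank(A + 3I) = 4, so the eigenspace has dimension 5 - 4 = 1: the geometric multiplicity is 1.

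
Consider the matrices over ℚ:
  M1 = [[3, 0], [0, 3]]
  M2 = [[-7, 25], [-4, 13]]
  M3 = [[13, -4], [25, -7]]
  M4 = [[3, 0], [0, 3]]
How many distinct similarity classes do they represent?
2 classes: {M1, M4}, {M2, M3}

Characteristic polynomials: χ_{M1} = (x - 3)^2, χ_{M2} = (x - 3)^2, χ_{M3} = (x - 3)^2, χ_{M4} = (x - 3)^2.

{M1, M4}: invariant factors x - 3, x - 3.

{M2, M3}: invariant factors (x - 3)^2.

Matrices are similar if and only if their invariant-factor lists agree; the partition into similarity classes is {M1, M4}, {M2, M3}.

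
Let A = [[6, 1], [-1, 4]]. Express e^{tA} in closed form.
e^{tA} = [[(t + 1)*e^{5*t}, t*e^{5*t}], [-t*e^{5*t}, (1 - t)*e^{5*t}]]

A has Jordan form J = [[5, 1], [0, 5]] with A = PJP^{-1}, so e^{tA} = P e^{tJ} P^{-1}.

For a Jordan block J_k(λ), e^{tJ_k(λ)} = e^{λt} · (I + tN + t^2 N^2/2! + ... + t^{k-1} N^{k-1}/(k-1)!) where N is the nilpotent superdiagonal part.

Assembling the blocks and conjugating back gives the entries of e^{tA} as shown above.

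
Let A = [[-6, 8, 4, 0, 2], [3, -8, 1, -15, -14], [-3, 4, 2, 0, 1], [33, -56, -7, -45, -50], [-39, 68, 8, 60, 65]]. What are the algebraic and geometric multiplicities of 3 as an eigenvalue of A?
The characteristic polynomial is x^2(x - 3)^2(x - 2), so the factor x - 3 appears with exponent 2: the algebraic multiplicity is 2.

rank(A - 3I) = 4, so the eigenspace has dimension 5 - 4 = 1: the geometric multiplicity is 1.

Since 1 < 2, A is not diagonalizable.

algebraic multiplicity 2, geometric multiplicity 1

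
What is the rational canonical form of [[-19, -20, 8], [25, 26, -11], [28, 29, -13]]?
The invariant factors of A (the non-unit diagonal entries of the Smith normal form of xI - A over ℚ[x]) are (x + 3)(x^2 + 3x + 1), each dividing the next. The characteristic polynomial is their product, (x + 3)(x^2 + 3x + 1).

The rational canonical form is the block-diagonal matrix of companion matrices C(f_i):
R = [[0, 0, -3], [1, 0, -10], [0, 1, -6]].

Note the characteristic polynomial does not split into linear factors over ℚ, so A has no Jordan form over ℚ; the rational canonical form exists over any field.

R = [[0, 0, -3], [1, 0, -10], [0, 1, -6]]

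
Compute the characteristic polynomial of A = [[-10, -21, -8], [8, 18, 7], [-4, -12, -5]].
χ_A(x) = x^2(x - 3)

xI - A = [[x + 10, 21, 8], [-8, x - 18, -7], [4, 12, x + 5]].

Expanding det(xI - A) along the first row:
det(xI - A) = + (x + 10)·det([[x - 18, -7], [12, x + 5]]) - (21)·det([[-8, -7], [4, x + 5]]) + (8)·det([[-8, x - 18], [4, 12]]).

Evaluating gives χ_A(x) = x^3 - 3x^2 = x^2(x - 3).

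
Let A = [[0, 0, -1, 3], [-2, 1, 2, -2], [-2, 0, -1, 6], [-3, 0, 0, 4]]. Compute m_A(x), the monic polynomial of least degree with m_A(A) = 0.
m_A(x) = (x - 1)^3

The characteristic polynomial factors as (x - 1)^4. The minimal polynomial is ∏(x - λ)^{k_λ} where k_λ is the size of the largest Jordan block at λ.

For λ = 1: rank(A - I) = 2, and the largest Jordan block has size 3 (the smallest k with rank((A - I)^k) = rank((A - I)^(k+1))).

So m_A(x) = (x - 1)^3.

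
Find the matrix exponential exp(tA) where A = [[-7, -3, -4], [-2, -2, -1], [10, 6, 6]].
A has Jordan form J = [[-2, 1, 0], [0, -2, 0], [0, 0, 1]] with A = PJP^{-1}, so e^{tA} = P e^{tJ} P^{-1}.

For a Jordan block J_k(λ), e^{tJ_k(λ)} = e^{λt} · (I + tN + t^2 N^2/2! + ... + t^{k-1} N^{k-1}/(k-1)!) where N is the nilpotent superdiagonal part.

Assembling the blocks and conjugating back gives the entries of e^{tA} as shown above.

e^{tA} = [[(-2*t - e^{3*t} + 2)*e^{-2*t}, -e^{t} + e^{-2*t}, (-t - e^{3*t} + 1)*e^{-2*t}], [-2*t*e^{-2*t}, e^{-2*t}, -t*e^{-2*t}], [2*(2*t + e^{3*t} - 1)*e^{-2*t}, 2*e^{t} - 2*e^{-2*t}, (2*t + 2*e^{3*t} - 1)*e^{-2*t}]]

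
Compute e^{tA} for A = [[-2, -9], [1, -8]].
A has Jordan form J = [[-5, 1], [0, -5]] with A = PJP^{-1}, so e^{tA} = P e^{tJ} P^{-1}.

For a Jordan block J_k(λ), e^{tJ_k(λ)} = e^{λt} · (I + tN + t^2 N^2/2! + ... + t^{k-1} N^{k-1}/(k-1)!) where N is the nilpotent superdiagonal part.

Assembling the blocks and conjugating back gives the entries of e^{tA} as shown above.

e^{tA} = [[(3*t + 1)*e^{-5*t}, -9*t*e^{-5*t}], [t*e^{-5*t}, (1 - 3*t)*e^{-5*t}]]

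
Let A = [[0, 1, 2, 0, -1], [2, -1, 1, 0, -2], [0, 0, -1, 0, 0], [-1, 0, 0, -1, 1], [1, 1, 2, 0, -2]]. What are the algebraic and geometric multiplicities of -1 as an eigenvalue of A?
algebraic multiplicity 5, geometric multiplicity 2

The characteristic polynomial is (x + 1)^5, so the factor x + 1 appears with exponent 5: the algebraic multiplicity is 5.

rank(A + I) = 3, so the eigenspace has dimension 5 - 3 = 2: the geometric multiplicity is 2.

Since 2 < 5, A is not diagonalizable.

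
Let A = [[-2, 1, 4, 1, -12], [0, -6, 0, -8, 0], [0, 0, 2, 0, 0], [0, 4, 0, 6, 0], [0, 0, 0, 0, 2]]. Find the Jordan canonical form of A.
The characteristic polynomial is det(xI - A) = (x - 2)^3(x + 2)^2, so the eigenvalues are -2 (algebraic multiplicity 2), 2 (algebraic multiplicity 3).

For λ = -2: rank(A + 2I) = 4, rank((A + 2I)^2) = 3. The eigenspace has dimension 5 - 4 = 1, so there is 1 Jordan block; the rank sequence gives block sizes [2].

For λ = 2: rank(A - 2I) = 2. The eigenspace has dimension 5 - 2 = 3, so there are 3 Jordan blocks; the rank sequence gives block sizes [1, 1, 1].

Assembling the blocks gives the Jordan form J above.

J = [[-2, 1, 0, 0, 0], [0, -2, 0, 0, 0], [0, 0, 2, 0, 0], [0, 0, 0, 2, 0], [0, 0, 0, 0, 2]]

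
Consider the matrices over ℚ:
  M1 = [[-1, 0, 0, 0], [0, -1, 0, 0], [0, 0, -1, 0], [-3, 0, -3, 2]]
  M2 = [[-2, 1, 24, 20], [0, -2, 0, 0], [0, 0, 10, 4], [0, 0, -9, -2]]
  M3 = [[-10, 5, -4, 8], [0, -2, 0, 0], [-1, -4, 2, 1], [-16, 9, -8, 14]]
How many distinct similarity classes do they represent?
2 classes: {M1}, {M2, M3}

Characteristic polynomials: χ_{M1} = (x - 2)(x + 1)^3, χ_{M2} = (x - 4)^2(x + 2)^2, χ_{M3} = (x - 4)^2(x + 2)^2.

{M1}: invariant factors x + 1, x + 1, (x - 2)(x + 1).

{M2, M3}: invariant factors (x - 4)^2(x + 2)^2.

Matrices are similar if and only if their invariant-factor lists agree; the partition into similarity classes is {M1}, {M2, M3}.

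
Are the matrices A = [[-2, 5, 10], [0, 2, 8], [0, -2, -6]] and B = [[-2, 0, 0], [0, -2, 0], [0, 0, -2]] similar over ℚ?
No.

Both have characteristic polynomial (x + 2)^3, but the minimal polynomial of A is (x + 2)^2 while the minimal polynomial of B is x + 2. The minimal polynomial is a similarity invariant, so A and B are not similar.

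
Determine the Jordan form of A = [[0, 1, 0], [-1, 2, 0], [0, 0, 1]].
J = [[1, 1, 0], [0, 1, 0], [0, 0, 1]]

The characteristic polynomial is det(xI - A) = (x - 1)^3, so the eigenvalues are 1 (algebraic multiplicity 3).

For λ = 1: rank(A - I) = 1, rank((A - I)^2) = 0. The eigenspace has dimension 3 - 1 = 2, so there are 2 Jordan blocks; the rank sequence gives block sizes [2, 1].

Assembling the blocks gives the Jordan form J above.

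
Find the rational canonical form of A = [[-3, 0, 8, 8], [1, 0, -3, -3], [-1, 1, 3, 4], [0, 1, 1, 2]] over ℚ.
The invariant factors of A (the non-unit diagonal entries of the Smith normal form of xI - A over ℚ[x]) are x^2(x - 1)^2, each dividing the next. The characteristic polynomial is their product, x^2(x - 1)^2.

The rational canonical form is the block-diagonal matrix of companion matrices C(f_i):
R = [[0, 0, 0, 0], [1, 0, 0, 0], [0, 1, 0, -1], [0, 0, 1, 2]].

R = [[0, 0, 0, 0], [1, 0, 0, 0], [0, 1, 0, -1], [0, 0, 1, 2]]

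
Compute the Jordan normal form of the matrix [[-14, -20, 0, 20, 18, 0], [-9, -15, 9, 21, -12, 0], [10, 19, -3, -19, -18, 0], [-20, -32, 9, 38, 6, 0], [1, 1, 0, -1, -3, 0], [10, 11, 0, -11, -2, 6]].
J = [[-3, 1, 0, 0, 0, 0], [0, -3, 0, 0, 0, 0], [0, 0, -3, 0, 0, 0], [0, 0, 0, 6, 1, 0], [0, 0, 0, 0, 6, 0], [0, 0, 0, 0, 0, 6]]

The characteristic polynomial is det(xI - A) = (x - 6)^3(x + 3)^3, so the eigenvalues are -3 (algebraic multiplicity 3), 6 (algebraic multiplicity 3).

For λ = -3: rank(A + 3I) = 4, rank((A + 3I)^2) = 3. The eigenspace has dimension 6 - 4 = 2, so there are 2 Jordan blocks; the rank sequence gives block sizes [2, 1].

For λ = 6: rank(A - 6I) = 4, rank((A - 6I)^2) = 3. The eigenspace has dimension 6 - 4 = 2, so there are 2 Jordan blocks; the rank sequence gives block sizes [2, 1].

Assembling the blocks gives the Jordan form J above.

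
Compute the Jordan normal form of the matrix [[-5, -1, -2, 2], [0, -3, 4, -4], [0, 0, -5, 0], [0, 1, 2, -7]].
The characteristic polynomial is det(xI - A) = (x + 5)^4, so the eigenvalues are -5 (algebraic multiplicity 4).

For λ = -5: rank(A + 5I) = 1, rank((A + 5I)^2) = 0. The eigenspace has dimension 4 - 1 = 3, so there are 3 Jordan blocks; the rank sequence gives block sizes [2, 1, 1].

Assembling the blocks gives the Jordan form J above.

J = [[-5, 1, 0, 0], [0, -5, 0, 0], [0, 0, -5, 0], [0, 0, 0, -5]]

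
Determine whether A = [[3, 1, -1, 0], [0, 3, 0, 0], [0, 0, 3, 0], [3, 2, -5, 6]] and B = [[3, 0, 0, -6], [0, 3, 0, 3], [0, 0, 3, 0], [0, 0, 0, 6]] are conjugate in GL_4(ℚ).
No.

Both have characteristic polynomial (x - 6)(x - 3)^3, but the minimal polynomial of A is (x - 6)(x - 3)^2 while the minimal polynomial of B is (x - 6)(x - 3). The minimal polynomial is a similarity invariant, so A and B are not similar.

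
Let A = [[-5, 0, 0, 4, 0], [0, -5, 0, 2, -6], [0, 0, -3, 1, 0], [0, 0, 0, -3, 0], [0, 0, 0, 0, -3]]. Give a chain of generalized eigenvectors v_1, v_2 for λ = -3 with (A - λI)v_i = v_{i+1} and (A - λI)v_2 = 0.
v_1 = [[2, 1, 2, 1, 0]]^T, v_2 = [[0, 0, 1, 0, 0]]^T

We seek v_1 ∈ ker((A + 3I)^2) \ ker(A + 3I), then set v_{i+1} = (A + 3I) v_i.

One such chain is v_1 = [[2, 1, 2, 1, 0]]^T, v_2 = [[0, 0, 1, 0, 0]]^T. Check: (A + 3I) v_2 = [[0, 0, 0, 0, 0]]^T = 0.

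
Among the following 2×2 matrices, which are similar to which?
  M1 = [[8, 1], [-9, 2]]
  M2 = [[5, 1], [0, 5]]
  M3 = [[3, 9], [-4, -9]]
Characteristic polynomials: χ_{M1} = (x - 5)^2, χ_{M2} = (x - 5)^2, χ_{M3} = (x + 3)^2.

{M1, M2}: invariant factors (x - 5)^2.

{M3}: invariant factors (x + 3)^2.

Matrices are similar if and only if their invariant-factor lists agree; the partition into similarity classes is {M1, M2}, {M3}.

2 classes: {M1, M2}, {M3}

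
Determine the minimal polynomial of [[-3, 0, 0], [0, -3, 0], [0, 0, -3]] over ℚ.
m_A(x) = x + 3

The characteristic polynomial factors as (x + 3)^3. The minimal polynomial is ∏(x - λ)^{k_λ} where k_λ is the size of the largest Jordan block at λ.

For λ = -3: rank(A + 3I) = 0, and the largest Jordan block has size 1 (the smallest k with rank((A + 3I)^k) = rank((A + 3I)^(k+1))).

So m_A(x) = x + 3.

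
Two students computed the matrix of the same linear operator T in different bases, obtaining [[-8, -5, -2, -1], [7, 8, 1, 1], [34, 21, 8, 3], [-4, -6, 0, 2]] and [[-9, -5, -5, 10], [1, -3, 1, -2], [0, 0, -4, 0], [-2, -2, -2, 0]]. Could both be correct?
trace(A) = 10 but trace(B) = -16. The trace is a similarity invariant, so A and B are not similar.

No.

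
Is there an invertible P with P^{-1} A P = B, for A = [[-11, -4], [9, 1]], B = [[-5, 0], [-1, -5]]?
Two matrices over a field are similar if and only if they have the same invariant factors.

Both A and B have characteristic polynomial (x + 5)^2 and minimal polynomial (x + 5)^2. Computing further, both have invariant factors (x + 5)^2. Hence A and B are similar.

Yes.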